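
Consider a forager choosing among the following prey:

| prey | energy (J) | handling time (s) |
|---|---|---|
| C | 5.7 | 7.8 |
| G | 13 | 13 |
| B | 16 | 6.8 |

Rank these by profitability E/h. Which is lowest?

Profitability E/h (J/s): C = 5.7/7.8 = 0.731, G = 13/13 = 1, B = 16/6.8 = 2.35.
Ranked: B > G > C.

C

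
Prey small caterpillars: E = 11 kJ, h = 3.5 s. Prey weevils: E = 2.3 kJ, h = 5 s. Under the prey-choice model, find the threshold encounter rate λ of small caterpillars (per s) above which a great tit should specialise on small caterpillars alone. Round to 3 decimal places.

The zero-one rule: include weevils iff E₂/h₂ > λE₁/(1+λh₁). Equality gives the switch point.
λE₁h₂ = E₂ + λE₂h₁ ⇒ λ = E₂/(E₁h₂ − E₂h₁) = 2.3/(55 − 8.05) = 0.04899 per s.

0.049 per s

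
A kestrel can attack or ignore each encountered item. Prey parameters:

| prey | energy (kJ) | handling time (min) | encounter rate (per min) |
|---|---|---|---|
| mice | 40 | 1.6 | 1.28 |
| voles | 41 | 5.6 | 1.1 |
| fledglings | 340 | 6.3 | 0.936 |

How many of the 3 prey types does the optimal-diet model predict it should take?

1

Profitabilities (E/h, kJ/min): fledglings 54, mice 25, voles 7.32. Add prey in this order while the next type's profitability exceeds the intake rate on those already taken.
Rate on top 1: 46.14. mice: 25 < 46.14 → exclude; stop.
Optimal diet: fledglings — 1 of 3 types.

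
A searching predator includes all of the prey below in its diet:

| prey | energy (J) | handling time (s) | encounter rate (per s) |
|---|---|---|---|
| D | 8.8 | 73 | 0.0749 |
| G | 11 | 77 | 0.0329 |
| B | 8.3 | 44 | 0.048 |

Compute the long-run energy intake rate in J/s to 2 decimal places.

R = Σλ_iE_i / (1 + Σλ_ih_i)
Numerator: 0.0749×8.8 + 0.0329×11 + 0.048×8.3 = 1.419
Denominator: 1 + 0.0749×73 + 0.0329×77 + 0.048×44 = 11.11
R = 1.419/11.11 = 0.1277 J/s

0.13 J/s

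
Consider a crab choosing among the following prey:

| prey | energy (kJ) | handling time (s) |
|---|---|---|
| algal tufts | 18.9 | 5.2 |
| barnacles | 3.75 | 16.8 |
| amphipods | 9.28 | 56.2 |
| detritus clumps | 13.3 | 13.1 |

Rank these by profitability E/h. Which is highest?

In descending order of E/h:
algal tufts: 18.9/5.2 = 3.63 kJ/s
detritus clumps: 13.3/13.1 = 1.02 kJ/s
barnacles: 3.75/16.8 = 0.223 kJ/s
amphipods: 9.28/56.2 = 0.165 kJ/s

algal tufts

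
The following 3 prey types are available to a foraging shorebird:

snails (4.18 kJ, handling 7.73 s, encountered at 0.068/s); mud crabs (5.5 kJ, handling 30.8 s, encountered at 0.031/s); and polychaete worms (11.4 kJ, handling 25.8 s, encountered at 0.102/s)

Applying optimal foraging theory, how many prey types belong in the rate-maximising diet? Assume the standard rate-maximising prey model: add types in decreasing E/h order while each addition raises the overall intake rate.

2

E/h in descending order: snails 0.541, polychaete worms 0.442, mud crabs 0.179 kJ/s. The optimal diet is the largest prefix of this list for which every included type satisfies E_i/h_i > R on the types above it.
Rate on top 1: 0.1863. polychaete worms: 0.442 > 0.1863 → include.
Rate on top 2: 0.3481. mud crabs: 0.179 < 0.3481 → exclude; stop.
Optimal diet: snails, polychaete worms — 2 of 3 types.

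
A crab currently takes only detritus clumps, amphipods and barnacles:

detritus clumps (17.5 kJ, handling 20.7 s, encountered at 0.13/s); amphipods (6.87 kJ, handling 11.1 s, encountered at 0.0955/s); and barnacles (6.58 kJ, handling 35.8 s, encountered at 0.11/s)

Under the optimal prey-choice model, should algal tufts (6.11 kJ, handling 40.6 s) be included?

Intake rate on the current diet: R = (0.13×17.5 + 0.0955×6.87 + 0.11×6.58) / (1 + 0.13×20.7 + 0.0955×11.1 + 0.11×35.8) = 3.655/8.689 = 0.4206 kJ/s.
algal tufts: E/h = 6.11/40.6 = 0.1505 kJ/s.
0.1505 < 0.4206, so adding algal tufts would lower the average — exclude it.

No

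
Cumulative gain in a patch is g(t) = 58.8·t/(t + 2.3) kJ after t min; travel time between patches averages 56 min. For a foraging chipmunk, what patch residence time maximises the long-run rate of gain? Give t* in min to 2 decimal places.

Optimal t* satisfies g'(t*) = g(t*)/(T + t*).
g'(t) = 58.8·2.3/(t + 2.3)². Setting 58.8·2.3/(t+2.3)² = 58.8t/[(t+2.3)(56+t)] gives 2.3(56+t) = t(t+2.3), so t² = 2.3×56 = 128.8.
t* = √128.8 = 11.35 min.

11.35 min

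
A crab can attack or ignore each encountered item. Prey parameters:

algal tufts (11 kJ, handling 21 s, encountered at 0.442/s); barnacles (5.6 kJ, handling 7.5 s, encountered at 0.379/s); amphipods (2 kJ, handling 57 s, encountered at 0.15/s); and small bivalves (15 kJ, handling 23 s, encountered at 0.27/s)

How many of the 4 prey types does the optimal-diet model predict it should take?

2

Rank by E/h (kJ/s): barnacles 0.747, small bivalves 0.652, algal tufts 0.524, amphipods 0.0351. Include each in turn until the next type's E/h falls below the running intake rate.
Rate on top 1: 0.5523. small bivalves: 0.652 > 0.5523 → include.
Rate on top 2: 0.614. algal tufts: 0.524 < 0.614 → exclude; stop.
Optimal diet: barnacles, small bivalves — 2 of 4 types.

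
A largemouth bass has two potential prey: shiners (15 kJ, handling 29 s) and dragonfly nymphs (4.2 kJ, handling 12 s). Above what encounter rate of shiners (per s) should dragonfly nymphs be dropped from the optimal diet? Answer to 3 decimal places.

Drop dragonfly nymphs once their profitability E₂/h₂ falls below the rate achievable on shiners alone: E₂/h₂ = λE₁/(1 + λh₁).
Solve for λ: λE₁h₂ = E₂(1 + λh₁) → λ(E₁h₂ − E₂h₁) = E₂ → λ = E₂/(E₁h₂ − E₂h₁).
λ = 4.2/(15×12 − 4.2×29) = 4.2/58.2 = 0.07216 per s.

0.072 per s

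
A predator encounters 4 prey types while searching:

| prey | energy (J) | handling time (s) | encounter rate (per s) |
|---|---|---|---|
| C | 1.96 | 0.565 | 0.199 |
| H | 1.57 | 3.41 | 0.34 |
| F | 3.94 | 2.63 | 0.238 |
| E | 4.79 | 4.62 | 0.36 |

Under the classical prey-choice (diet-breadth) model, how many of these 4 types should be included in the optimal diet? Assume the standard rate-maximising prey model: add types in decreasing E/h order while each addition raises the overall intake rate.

E/h in descending order: C 3.47, F 1.5, E 1.04, H 0.46 J/s. The optimal diet is the largest prefix of this list for which every included type satisfies E_i/h_i > R on the types above it.
Rate on top 1: 0.3506. F: 1.5 > 0.3506 → include.
Rate on top 2: 0.7638. E: 1.04 > 0.7638 → include.
Rate on top 3: 0.8973. H: 0.46 < 0.8973 → exclude; stop.
Optimal diet: C, F, E — 3 of 4 types.

3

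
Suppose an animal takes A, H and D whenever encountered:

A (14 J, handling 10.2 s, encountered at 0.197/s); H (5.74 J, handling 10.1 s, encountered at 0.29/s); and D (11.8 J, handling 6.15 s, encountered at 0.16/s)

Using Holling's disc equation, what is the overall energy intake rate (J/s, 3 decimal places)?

0.912 J/s

R = Σλ_iE_i / (1 + Σλ_ih_i)
Numerator: 0.197×14 + 0.29×5.74 + 0.16×11.8 = 6.311
Denominator: 1 + 0.197×10.2 + 0.29×10.1 + 0.16×6.15 = 6.922
R = 6.311/6.922 = 0.9116 J/s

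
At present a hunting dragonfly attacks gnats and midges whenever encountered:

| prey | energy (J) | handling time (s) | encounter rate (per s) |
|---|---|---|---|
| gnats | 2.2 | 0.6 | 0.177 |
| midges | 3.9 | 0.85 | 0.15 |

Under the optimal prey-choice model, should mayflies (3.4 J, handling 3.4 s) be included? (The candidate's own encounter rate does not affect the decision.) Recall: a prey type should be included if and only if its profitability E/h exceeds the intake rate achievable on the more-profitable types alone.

Yes

Current rate: (0.177×2.2 + 0.15×3.9)/(1 + 0.177×0.6 + 0.15×0.85) = 0.7898 J/s.
mayflies: E/h = 3.4/3.4 = 1 J/s.
Since 1 > R, including mayflies increases the long-run rate.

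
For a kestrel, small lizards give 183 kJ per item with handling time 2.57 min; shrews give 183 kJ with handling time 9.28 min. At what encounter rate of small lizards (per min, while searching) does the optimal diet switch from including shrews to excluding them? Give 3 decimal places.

0.149 per min

The zero-one rule: include shrews iff E₂/h₂ > λE₁/(1+λh₁). Equality gives the switch point.
λE₁h₂ = E₂ + λE₂h₁ ⇒ λ = E₂/(E₁h₂ − E₂h₁) = 183/(1698 − 470.3) = 0.149 per min.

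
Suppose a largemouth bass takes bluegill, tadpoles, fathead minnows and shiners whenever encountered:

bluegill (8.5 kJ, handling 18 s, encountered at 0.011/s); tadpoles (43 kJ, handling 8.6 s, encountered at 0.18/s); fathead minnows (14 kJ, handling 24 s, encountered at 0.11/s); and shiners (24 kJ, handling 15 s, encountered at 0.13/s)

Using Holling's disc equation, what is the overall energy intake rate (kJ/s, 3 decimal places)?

Energy encountered per unit search time: 0.011×8.5 + 0.18×43 + 0.11×14 + 0.13×24 = 12.49 kJ/s.
Handling time per unit search time: 0.011×18 + 0.18×8.6 + 0.11×24 + 0.13×15 = 6.336.
Rate = 12.49/(1 + 6.336) = 1.703 kJ/s.

1.703 kJ/s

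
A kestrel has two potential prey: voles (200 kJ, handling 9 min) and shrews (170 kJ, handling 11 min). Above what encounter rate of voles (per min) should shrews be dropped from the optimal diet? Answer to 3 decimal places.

0.254 per min

The zero-one rule: include shrews iff E₂/h₂ > λE₁/(1+λh₁). Equality gives the switch point.
λE₁h₂ = E₂ + λE₂h₁ ⇒ λ = E₂/(E₁h₂ − E₂h₁) = 170/(2200 − 1530) = 0.2537 per min.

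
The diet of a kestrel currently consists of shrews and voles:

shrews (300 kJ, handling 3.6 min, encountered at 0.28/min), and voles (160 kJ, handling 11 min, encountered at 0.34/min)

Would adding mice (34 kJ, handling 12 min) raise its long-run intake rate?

No

On shrews and voles alone, R = ΣλE/(1+Σλh) = 138.4/5.748 = 24.08 kJ/min.
mice: E/h = 34/12 = 2.833 kJ/min.
Since 2.833 < R, time spent handling mice is better spent searching.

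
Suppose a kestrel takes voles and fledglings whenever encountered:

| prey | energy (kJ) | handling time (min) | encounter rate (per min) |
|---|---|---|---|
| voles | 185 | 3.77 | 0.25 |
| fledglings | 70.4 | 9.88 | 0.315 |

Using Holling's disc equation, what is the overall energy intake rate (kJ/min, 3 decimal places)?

R = (0.25×185 + 0.315×70.4) / (1 + 0.25×3.77 + 0.315×9.88) = 68.43/5.055 = 13.54 kJ/min.

13.537 kJ/min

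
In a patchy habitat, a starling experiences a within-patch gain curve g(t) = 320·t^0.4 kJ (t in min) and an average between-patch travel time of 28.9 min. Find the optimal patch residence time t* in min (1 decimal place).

19.3 min

By the marginal value theorem, leave when the instantaneous gain rate g'(t) equals the habitat-wide average g(t)/(T + t).
g'(t) = 0.4·320·t^-0.6. Setting 0.4·320·t^-0.6 = 320·t^0.4/(28.9+t) gives 0.4(28.9+t) = t, so 0.60·t = 0.4×28.9.
t* = 0.4×28.9/0.60 = 19.27 min.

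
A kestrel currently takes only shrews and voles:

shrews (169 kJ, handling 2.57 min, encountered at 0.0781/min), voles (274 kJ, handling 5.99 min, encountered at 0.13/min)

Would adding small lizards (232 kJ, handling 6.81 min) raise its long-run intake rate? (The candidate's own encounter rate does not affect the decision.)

Current rate: (0.0781×169 + 0.13×274)/(1 + 0.0781×2.57 + 0.13×5.99) = 24.66 kJ/min.
small lizards: E/h = 232/6.81 = 34.07 kJ/min.
Since 34.07 > R, including small lizards increases the long-run rate.

Yes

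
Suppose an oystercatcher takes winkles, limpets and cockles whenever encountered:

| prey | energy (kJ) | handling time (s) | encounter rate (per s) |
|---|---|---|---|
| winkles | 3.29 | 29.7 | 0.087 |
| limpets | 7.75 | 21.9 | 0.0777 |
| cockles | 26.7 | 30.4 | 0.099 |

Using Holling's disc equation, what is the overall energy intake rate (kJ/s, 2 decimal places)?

R = (0.087×3.29 + 0.0777×7.75 + 0.099×26.7) / (1 + 0.087×29.7 + 0.0777×21.9 + 0.099×30.4) = 3.532/8.295 = 0.4258 kJ/s.

0.43 kJ/s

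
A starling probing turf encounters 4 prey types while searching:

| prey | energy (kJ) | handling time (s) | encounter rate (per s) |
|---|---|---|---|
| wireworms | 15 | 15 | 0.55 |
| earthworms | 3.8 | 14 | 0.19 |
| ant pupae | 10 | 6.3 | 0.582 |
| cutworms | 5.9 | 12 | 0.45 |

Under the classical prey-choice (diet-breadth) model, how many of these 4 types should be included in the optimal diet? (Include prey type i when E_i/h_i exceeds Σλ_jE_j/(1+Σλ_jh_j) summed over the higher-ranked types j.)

Profitabilities (E/h, kJ/s): ant pupae 1.59, wireworms 1, cutworms 0.492, earthworms 0.271. Add prey in this order while the next type's profitability exceeds the intake rate on those already taken.
Rate on top 1: 1.247. wireworms: 1 < 1.247 → exclude; stop.
Optimal diet: ant pupae — 1 of 4 types.

1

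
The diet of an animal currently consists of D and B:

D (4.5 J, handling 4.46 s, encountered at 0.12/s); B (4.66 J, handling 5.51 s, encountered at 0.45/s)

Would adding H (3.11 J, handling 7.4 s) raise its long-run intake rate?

No

On D and B alone, R = ΣλE/(1+Σλh) = 2.637/4.015 = 0.6568 J/s.
H: E/h = 3.11/7.4 = 0.4203 J/s.
Since 0.4203 < R, time spent handling H is better spent searching.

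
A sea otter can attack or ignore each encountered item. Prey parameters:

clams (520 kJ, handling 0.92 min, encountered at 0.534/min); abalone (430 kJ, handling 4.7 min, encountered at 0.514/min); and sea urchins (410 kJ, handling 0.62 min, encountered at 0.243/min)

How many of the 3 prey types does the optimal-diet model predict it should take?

Profitabilities (E/h, kJ/min): sea urchins 661, clams 565, abalone 91.5. Add prey in this order while the next type's profitability exceeds the intake rate on those already taken.
Rate on top 1: 86.59. clams: 565 > 86.59 → include.
Rate on top 2: 229.8. abalone: 91.5 < 229.8 → exclude; stop.
Optimal diet: sea urchins, clams — 2 of 3 types.

2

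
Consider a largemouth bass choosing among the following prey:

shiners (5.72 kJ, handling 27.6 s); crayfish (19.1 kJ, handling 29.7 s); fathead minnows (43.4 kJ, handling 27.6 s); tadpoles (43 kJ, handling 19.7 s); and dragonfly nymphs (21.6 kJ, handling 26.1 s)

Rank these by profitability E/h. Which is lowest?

Profitability E/h (kJ/s): shiners = 5.72/27.6 = 0.207, crayfish = 19.1/29.7 = 0.643, fathead minnows = 43.4/27.6 = 1.57, tadpoles = 43/19.7 = 2.18, dragonfly nymphs = 21.6/26.1 = 0.828.
Ranked: tadpoles > fathead minnows > dragonfly nymphs > crayfish > shiners.

shiners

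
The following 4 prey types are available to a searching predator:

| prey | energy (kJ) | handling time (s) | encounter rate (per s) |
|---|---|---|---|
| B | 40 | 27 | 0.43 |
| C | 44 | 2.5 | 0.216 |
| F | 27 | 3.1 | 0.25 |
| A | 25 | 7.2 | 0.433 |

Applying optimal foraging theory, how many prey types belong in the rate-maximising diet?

Profitabilities (E/h, kJ/s): C 17.6, F 8.71, A 3.47, B 1.48. Add prey in this order while the next type's profitability exceeds the intake rate on those already taken.
Rate on top 1: 6.171. F: 8.71 > 6.171 → include.
Rate on top 2: 7.021. A: 3.47 < 7.021 → exclude; stop.
Optimal diet: C, F — 2 of 4 types.

2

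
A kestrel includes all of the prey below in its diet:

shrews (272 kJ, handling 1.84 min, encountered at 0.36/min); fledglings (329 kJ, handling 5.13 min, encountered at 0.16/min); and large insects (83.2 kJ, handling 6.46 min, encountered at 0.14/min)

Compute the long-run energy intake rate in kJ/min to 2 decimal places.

47.88 kJ/min

Energy encountered per unit search time: 0.36×272 + 0.16×329 + 0.14×83.2 = 162.2 kJ/min.
Handling time per unit search time: 0.36×1.84 + 0.16×5.13 + 0.14×6.46 = 2.388.
Rate = 162.2/(1 + 2.388) = 47.88 kJ/min.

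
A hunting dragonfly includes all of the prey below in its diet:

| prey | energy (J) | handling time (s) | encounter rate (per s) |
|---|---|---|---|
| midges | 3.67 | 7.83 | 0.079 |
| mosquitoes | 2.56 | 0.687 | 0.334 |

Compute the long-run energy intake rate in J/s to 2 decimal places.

R = (0.079×3.67 + 0.334×2.56) / (1 + 0.079×7.83 + 0.334×0.687) = 1.145/1.848 = 0.6196 J/s.

0.62 J/s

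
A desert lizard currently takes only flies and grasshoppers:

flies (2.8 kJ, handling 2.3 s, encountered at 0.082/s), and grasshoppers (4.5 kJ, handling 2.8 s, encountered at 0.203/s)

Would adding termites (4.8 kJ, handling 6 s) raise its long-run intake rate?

Intake rate on the current diet: R = (0.082×2.8 + 0.203×4.5) / (1 + 0.082×2.3 + 0.203×2.8) = 1.143/1.757 = 0.6506 kJ/s.
termites: E/h = 4.8/6 = 0.8 kJ/s.
0.8 > 0.6506, so adding termites raises the average — include it.

Yes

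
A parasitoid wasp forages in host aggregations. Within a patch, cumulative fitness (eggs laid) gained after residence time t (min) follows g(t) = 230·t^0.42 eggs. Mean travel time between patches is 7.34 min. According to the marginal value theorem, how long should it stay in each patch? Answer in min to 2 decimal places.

By the marginal value theorem, leave when the instantaneous gain rate g'(t) equals the habitat-wide average g(t)/(T + t).
g'(t) = 0.42·230·t^-0.58. Setting 0.42·230·t^-0.58 = 230·t^0.42/(7.34+t) gives 0.42(7.34+t) = t, so 0.58·t = 0.42×7.34.
t* = 0.42×7.34/0.58 = 5.315 min.

5.32 min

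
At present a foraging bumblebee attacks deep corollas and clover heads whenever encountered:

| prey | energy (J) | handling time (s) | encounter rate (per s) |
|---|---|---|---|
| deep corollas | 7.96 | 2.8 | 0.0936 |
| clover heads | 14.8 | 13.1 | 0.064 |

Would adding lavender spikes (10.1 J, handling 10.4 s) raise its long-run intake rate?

Intake rate on the current diet: R = (0.0936×7.96 + 0.064×14.8) / (1 + 0.0936×2.8 + 0.064×13.1) = 1.692/2.1 = 0.8057 J/s.
lavender spikes: E/h = 10.1/10.4 = 0.9712 J/s.
Since 0.9712 > R, including lavender spikes increases the long-run rate.

Yes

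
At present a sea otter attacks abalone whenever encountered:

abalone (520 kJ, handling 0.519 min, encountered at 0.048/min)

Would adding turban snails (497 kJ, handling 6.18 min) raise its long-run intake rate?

Yes

Current rate: (0.048×520)/(1 + 0.048×0.519) = 24.35 kJ/min.
Profitability of turban snails: 497/6.18 = 80.42 kJ/min.
Since 80.42 > R, including turban snails increases the long-run rate.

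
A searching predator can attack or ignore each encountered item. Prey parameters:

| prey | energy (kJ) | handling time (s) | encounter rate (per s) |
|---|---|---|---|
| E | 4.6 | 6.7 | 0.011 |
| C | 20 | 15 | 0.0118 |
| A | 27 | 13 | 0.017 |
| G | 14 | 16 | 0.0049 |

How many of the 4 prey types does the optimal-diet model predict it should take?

4

Rank by E/h (kJ/s): A 2.08, C 1.33, G 0.875, E 0.687. Include each in turn until the next type's E/h falls below the running intake rate.
Rate on top 1: 0.3759. C: 1.33 > 0.3759 → include.
Rate on top 2: 0.4971. G: 0.875 > 0.4971 → include.
Rate on top 3: 0.5172. E: 0.687 > 0.5172 → include.
Optimal diet: A, C, G, E — 4 of 4 types.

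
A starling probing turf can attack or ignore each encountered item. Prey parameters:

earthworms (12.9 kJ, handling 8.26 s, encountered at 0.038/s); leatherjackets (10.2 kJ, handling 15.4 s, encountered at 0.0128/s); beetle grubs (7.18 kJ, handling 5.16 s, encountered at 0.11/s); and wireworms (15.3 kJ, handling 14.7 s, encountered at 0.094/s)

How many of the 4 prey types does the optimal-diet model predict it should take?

Profitabilities (E/h, kJ/s): earthworms 1.56, beetle grubs 1.39, wireworms 1.04, leatherjackets 0.662. Add prey in this order while the next type's profitability exceeds the intake rate on those already taken.
Rate on top 1: 0.3731. beetle grubs: 1.39 > 0.3731 → include.
Rate on top 2: 0.6803. wireworms: 1.04 > 0.6803 → include.
Rate on top 3: 0.833. leatherjackets: 0.662 < 0.833 → exclude; stop.
Optimal diet: earthworms, beetle grubs, wireworms — 3 of 4 types.

3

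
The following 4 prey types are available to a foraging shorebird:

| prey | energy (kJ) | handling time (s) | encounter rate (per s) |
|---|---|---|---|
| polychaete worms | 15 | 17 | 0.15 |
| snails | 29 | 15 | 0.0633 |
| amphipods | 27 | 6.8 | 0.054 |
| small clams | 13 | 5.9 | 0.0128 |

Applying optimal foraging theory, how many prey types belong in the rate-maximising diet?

3

E/h in descending order: amphipods 3.97, small clams 2.2, snails 1.93, polychaete worms 0.882 kJ/s. The optimal diet is the largest prefix of this list for which every included type satisfies E_i/h_i > R on the types above it.
Rate on top 1: 1.066. small clams: 2.2 > 1.066 → include.
Rate on top 2: 1.126. snails: 1.93 > 1.126 → include.
Rate on top 3: 1.446. polychaete worms: 0.882 < 1.446 → exclude; stop.
Optimal diet: amphipods, small clams, snails — 3 of 4 types.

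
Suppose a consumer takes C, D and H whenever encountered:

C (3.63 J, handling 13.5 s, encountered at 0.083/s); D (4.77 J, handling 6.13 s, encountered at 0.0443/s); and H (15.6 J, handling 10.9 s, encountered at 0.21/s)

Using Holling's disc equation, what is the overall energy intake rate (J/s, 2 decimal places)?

0.81 J/s

R = (0.083×3.63 + 0.0443×4.77 + 0.21×15.6) / (1 + 0.083×13.5 + 0.0443×6.13 + 0.21×10.9) = 3.789/4.681 = 0.8093 J/s.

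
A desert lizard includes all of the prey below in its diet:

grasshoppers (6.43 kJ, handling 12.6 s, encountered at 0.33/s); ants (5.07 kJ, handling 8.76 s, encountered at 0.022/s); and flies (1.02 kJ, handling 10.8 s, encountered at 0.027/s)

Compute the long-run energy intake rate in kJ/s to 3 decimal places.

0.401 kJ/s

R = (0.33×6.43 + 0.022×5.07 + 0.027×1.02) / (1 + 0.33×12.6 + 0.022×8.76 + 0.027×10.8) = 2.261/5.642 = 0.4007 kJ/s.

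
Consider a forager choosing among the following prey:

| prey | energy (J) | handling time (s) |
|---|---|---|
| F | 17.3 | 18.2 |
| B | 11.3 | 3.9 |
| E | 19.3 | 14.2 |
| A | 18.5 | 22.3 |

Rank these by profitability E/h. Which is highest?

In descending order of E/h:
B: 11.3/3.9 = 2.9 J/s
E: 19.3/14.2 = 1.36 J/s
F: 17.3/18.2 = 0.951 J/s
A: 18.5/22.3 = 0.83 J/s

B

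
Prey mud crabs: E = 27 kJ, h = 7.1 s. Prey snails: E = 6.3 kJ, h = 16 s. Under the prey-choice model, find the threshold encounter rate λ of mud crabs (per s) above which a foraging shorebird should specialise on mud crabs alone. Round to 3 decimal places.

0.016 per s

The zero-one rule: include snails iff E₂/h₂ > λE₁/(1+λh₁). Equality gives the switch point.
λE₁h₂ = E₂ + λE₂h₁ ⇒ λ = E₂/(E₁h₂ − E₂h₁) = 6.3/(432 − 44.73) = 0.01627 per s.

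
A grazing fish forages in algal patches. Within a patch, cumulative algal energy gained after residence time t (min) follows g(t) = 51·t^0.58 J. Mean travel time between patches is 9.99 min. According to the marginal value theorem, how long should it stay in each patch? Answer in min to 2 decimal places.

13.80 min

Maximise g(t)/(T+t): set derivative to zero → g'(t)(T+t) = g(t).
g'(t) = 0.58·51·t^-0.42. Setting 0.58·51·t^-0.42 = 51·t^0.58/(9.99+t) gives 0.58(9.99+t) = t, so 0.42·t = 0.58×9.99.
t* = 0.58×9.99/0.42 = 13.8 min.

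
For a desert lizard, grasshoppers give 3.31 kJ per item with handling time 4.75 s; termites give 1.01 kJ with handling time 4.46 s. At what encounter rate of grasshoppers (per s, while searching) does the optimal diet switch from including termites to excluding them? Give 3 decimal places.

0.101 per s

The zero-one rule: include termites iff E₂/h₂ > λE₁/(1+λh₁). Equality gives the switch point.
λE₁h₂ = E₂ + λE₂h₁ ⇒ λ = E₂/(E₁h₂ − E₂h₁) = 1.01/(14.76 − 4.798) = 0.1014 per s.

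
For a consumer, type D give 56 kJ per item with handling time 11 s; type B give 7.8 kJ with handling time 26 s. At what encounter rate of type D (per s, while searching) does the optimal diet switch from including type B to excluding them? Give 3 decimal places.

At the threshold, the rate on type D alone equals the profitability of type B: λ·56/(1 + λ·11) = 7.8/26 = 0.3.
Rearranging, λ(56 − 0.3×11) = 0.3, so λ = 0.3/52.7 = 0.005693 per s.

0.006 per s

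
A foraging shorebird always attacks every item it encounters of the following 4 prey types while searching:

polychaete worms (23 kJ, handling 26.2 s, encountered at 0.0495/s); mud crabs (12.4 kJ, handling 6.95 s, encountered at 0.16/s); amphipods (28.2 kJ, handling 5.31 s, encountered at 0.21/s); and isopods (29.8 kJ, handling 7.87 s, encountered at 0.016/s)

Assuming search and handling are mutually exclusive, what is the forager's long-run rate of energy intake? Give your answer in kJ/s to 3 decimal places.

2.048 kJ/s

R = Σλ_iE_i / (1 + Σλ_ih_i)
Numerator: 0.0495×23 + 0.16×12.4 + 0.21×28.2 + 0.016×29.8 = 9.521
Denominator: 1 + 0.0495×26.2 + 0.16×6.95 + 0.21×5.31 + 0.016×7.87 = 4.65
R = 9.521/4.65 = 2.048 kJ/s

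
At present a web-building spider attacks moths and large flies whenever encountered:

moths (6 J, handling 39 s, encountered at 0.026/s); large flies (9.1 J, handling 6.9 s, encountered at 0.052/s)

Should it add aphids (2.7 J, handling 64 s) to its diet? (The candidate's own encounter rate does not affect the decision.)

No

Intake rate on the current diet: R = (0.026×6 + 0.052×9.1) / (1 + 0.026×39 + 0.052×6.9) = 0.6292/2.373 = 0.2652 J/s.
Profitability of aphids: 2.7/64 = 0.04219 J/s.
Since 0.04219 < R, time spent handling aphids is better spent searching.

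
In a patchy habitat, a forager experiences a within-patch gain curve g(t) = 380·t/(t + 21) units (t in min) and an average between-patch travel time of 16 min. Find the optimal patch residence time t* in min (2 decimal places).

By the marginal value theorem, leave when the instantaneous gain rate g'(t) equals the habitat-wide average g(t)/(T + t).
g'(t) = 380·21/(t + 21)². Setting 380·21/(t+21)² = 380t/[(t+21)(16+t)] gives 21(16+t) = t(t+21), so t² = 21×16 = 336.
t* = √336 = 18.33 min.

18.33 min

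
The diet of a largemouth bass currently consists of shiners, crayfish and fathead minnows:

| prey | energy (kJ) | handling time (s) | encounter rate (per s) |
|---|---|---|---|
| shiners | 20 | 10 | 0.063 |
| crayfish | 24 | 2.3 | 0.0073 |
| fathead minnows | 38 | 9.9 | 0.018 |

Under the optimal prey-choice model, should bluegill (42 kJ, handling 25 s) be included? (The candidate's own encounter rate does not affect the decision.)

Yes

Current rate: (0.063×20 + 0.0073×24 + 0.018×38)/(1 + 0.063×10 + 0.0073×2.3 + 0.018×9.9) = 1.161 kJ/s.
Profitability of bluegill: 42/25 = 1.68 kJ/s.
Since 1.68 > R, including bluegill increases the long-run rate.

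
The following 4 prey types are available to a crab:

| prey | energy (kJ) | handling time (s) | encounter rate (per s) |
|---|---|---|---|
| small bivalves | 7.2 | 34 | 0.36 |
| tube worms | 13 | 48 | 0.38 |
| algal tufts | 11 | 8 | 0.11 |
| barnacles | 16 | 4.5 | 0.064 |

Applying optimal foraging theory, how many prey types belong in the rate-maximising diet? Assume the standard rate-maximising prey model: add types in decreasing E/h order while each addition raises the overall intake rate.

2

E/h in descending order: barnacles 3.56, algal tufts 1.38, tube worms 0.271, small bivalves 0.212 kJ/s. The optimal diet is the largest prefix of this list for which every included type satisfies E_i/h_i > R on the types above it.
Rate on top 1: 0.795. algal tufts: 1.38 > 0.795 → include.
Rate on top 2: 1.03. tube worms: 0.271 < 1.03 → exclude; stop.
Optimal diet: barnacles, algal tufts — 2 of 4 types.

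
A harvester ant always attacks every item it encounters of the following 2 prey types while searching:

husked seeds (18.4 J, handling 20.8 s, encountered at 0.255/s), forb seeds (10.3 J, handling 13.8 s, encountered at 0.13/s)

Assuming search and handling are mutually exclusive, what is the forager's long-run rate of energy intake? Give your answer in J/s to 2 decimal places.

Energy encountered per unit search time: 0.255×18.4 + 0.13×10.3 = 6.031 J/s.
Handling time per unit search time: 0.255×20.8 + 0.13×13.8 = 7.098.
Rate = 6.031/(1 + 7.098) = 0.7448 J/s.

0.74 J/s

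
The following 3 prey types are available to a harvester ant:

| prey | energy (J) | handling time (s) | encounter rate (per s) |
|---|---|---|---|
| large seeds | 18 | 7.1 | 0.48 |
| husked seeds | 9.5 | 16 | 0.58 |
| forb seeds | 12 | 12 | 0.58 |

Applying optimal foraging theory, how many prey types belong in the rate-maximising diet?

Rank by E/h (J/s): large seeds 2.54, forb seeds 1, husked seeds 0.594. Include each in turn until the next type's E/h falls below the running intake rate.
Rate on top 1: 1.96. forb seeds: 1 < 1.96 → exclude; stop.
Optimal diet: large seeds — 1 of 3 types.

1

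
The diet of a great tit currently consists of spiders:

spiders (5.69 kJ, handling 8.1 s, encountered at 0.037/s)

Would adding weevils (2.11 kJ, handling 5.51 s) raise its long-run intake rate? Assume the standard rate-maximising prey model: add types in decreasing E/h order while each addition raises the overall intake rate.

On spiders alone, R = ΣλE/(1+Σλh) = 0.2105/1.3 = 0.162 kJ/s.
weevils: E/h = 2.11/5.51 = 0.3829 kJ/s.
Since 0.3829 > R, including weevils increases the long-run rate.

Yes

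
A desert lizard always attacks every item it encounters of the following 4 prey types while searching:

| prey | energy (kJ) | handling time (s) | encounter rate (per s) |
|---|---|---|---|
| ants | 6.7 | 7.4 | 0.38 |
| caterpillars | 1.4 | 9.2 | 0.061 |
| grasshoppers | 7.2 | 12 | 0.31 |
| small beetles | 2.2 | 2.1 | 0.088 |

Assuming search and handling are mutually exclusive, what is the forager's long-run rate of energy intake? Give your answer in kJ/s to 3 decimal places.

R = Σλ_iE_i / (1 + Σλ_ih_i)
Numerator: 0.38×6.7 + 0.061×1.4 + 0.31×7.2 + 0.088×2.2 = 5.057
Denominator: 1 + 0.38×7.4 + 0.061×9.2 + 0.31×12 + 0.088×2.1 = 8.278
R = 5.057/8.278 = 0.6109 kJ/s

0.611 kJ/s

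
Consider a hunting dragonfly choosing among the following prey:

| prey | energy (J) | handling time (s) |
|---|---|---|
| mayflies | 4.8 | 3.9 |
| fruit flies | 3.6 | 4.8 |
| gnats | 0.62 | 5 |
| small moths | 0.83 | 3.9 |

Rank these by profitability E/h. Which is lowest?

Profitability E/h (J/s): mayflies = 4.8/3.9 = 1.23, fruit flies = 3.6/4.8 = 0.75, gnats = 0.62/5 = 0.124, small moths = 0.83/3.9 = 0.213.
Ranked: mayflies > fruit flies > small moths > gnats.

gnats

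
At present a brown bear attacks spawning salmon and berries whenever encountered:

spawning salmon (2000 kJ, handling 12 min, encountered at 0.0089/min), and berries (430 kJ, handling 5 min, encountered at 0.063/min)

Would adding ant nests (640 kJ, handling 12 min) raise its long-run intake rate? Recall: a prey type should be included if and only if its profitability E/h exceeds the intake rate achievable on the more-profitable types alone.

Yes

On spawning salmon and berries alone, R = ΣλE/(1+Σλh) = 44.89/1.422 = 31.57 kJ/min.
ant nests: E/h = 640/12 = 53.33 kJ/min.
Since 53.33 > R, including ant nests increases the long-run rate.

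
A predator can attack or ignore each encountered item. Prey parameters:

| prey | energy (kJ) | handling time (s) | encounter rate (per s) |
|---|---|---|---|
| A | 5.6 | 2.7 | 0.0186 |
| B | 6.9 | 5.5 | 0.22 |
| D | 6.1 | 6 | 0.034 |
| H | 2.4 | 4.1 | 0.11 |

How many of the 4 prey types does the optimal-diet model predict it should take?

Rank by E/h (kJ/s): A 2.07, B 1.25, D 1.02, H 0.585. Include each in turn until the next type's E/h falls below the running intake rate.
Rate on top 1: 0.09918. B: 1.25 > 0.09918 → include.
Rate on top 2: 0.7177. D: 1.02 > 0.7177 → include.
Rate on top 3: 0.7424. H: 0.585 < 0.7424 → exclude; stop.
Optimal diet: A, B, D — 3 of 4 types.

3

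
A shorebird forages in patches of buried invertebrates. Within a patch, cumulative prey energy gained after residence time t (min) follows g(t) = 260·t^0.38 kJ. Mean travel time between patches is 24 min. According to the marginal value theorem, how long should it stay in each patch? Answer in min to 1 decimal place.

14.7 min

By the marginal value theorem, leave when the instantaneous gain rate g'(t) equals the habitat-wide average g(t)/(T + t).
g'(t) = 0.38·260·t^-0.62. Setting 0.38·260·t^-0.62 = 260·t^0.38/(24+t) gives 0.38(24+t) = t, so 0.62·t = 0.38×24.
t* = 0.38×24/0.62 = 14.71 min.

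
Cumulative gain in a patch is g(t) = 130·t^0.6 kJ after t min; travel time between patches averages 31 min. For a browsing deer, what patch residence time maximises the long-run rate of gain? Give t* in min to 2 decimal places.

By the marginal value theorem, leave when the instantaneous gain rate g'(t) equals the habitat-wide average g(t)/(T + t).
g'(t) = 0.6·130·t^-0.4. Setting 0.6·130·t^-0.4 = 130·t^0.6/(31+t) gives 0.6(31+t) = t, so 0.40·t = 0.6×31.
t* = 0.6×31/0.40 = 46.5 min.

46.50 min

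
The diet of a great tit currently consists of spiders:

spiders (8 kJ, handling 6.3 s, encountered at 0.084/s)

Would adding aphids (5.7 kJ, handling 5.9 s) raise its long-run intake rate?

Yes

Intake rate on the current diet: R = (0.084×8) / (1 + 0.084×6.3) = 0.672/1.529 = 0.4394 kJ/s.
Profitability of aphids: 5.7/5.9 = 0.9661 kJ/s.
Since 0.9661 > R, including aphids increases the long-run rate.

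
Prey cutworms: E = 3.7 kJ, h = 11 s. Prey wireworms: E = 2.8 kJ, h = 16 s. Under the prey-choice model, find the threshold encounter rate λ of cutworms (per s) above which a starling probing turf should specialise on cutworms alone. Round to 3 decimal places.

0.099 per s

At the threshold, the rate on cutworms alone equals the profitability of wireworms: λ·3.7/(1 + λ·11) = 2.8/16 = 0.175.
Rearranging, λ(3.7 − 0.175×11) = 0.175, so λ = 0.175/1.775 = 0.09859 per s.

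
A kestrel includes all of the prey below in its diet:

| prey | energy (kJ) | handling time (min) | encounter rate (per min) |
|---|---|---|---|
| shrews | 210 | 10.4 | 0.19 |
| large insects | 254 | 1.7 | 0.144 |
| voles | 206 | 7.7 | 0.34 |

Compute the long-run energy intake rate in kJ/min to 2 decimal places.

25.09 kJ/min

Energy encountered per unit search time: 0.19×210 + 0.144×254 + 0.34×206 = 146.5 kJ/min.
Handling time per unit search time: 0.19×10.4 + 0.144×1.7 + 0.34×7.7 = 4.839.
Rate = 146.5/(1 + 4.839) = 25.09 kJ/min.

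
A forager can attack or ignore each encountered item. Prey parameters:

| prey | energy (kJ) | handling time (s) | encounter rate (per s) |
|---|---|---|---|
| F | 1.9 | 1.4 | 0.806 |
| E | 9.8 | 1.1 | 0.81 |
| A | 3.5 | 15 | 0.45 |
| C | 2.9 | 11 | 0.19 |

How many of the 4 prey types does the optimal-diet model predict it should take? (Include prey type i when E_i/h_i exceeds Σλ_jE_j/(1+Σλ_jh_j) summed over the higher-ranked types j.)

Profitabilities (E/h, kJ/s): E 8.91, F 1.36, C 0.264, A 0.233. Add prey in this order while the next type's profitability exceeds the intake rate on those already taken.
Rate on top 1: 4.198. F: 1.36 < 4.198 → exclude; stop.
Optimal diet: E — 1 of 4 types.

1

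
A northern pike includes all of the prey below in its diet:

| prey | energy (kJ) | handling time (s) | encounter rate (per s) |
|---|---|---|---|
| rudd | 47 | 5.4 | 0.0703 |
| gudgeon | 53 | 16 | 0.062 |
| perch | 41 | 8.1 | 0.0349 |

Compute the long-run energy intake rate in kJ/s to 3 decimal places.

R = Σλ_iE_i / (1 + Σλ_ih_i)
Numerator: 0.0703×47 + 0.062×53 + 0.0349×41 = 8.021
Denominator: 1 + 0.0703×5.4 + 0.062×16 + 0.0349×8.1 = 2.654
R = 8.021/2.654 = 3.022 kJ/s

3.022 kJ/s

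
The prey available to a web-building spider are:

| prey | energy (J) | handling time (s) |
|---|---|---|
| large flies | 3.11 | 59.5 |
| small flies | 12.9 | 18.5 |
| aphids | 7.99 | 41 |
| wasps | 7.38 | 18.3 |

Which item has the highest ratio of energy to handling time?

Profitability E/h (J/s): large flies = 3.11/59.5 = 0.0523, small flies = 12.9/18.5 = 0.697, aphids = 7.99/41 = 0.195, wasps = 7.38/18.3 = 0.403.
Ranked: small flies > wasps > aphids > large flies.

small flies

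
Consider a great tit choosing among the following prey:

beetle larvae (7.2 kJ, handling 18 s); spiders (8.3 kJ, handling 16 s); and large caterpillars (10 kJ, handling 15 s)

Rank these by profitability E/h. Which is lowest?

beetle larvae

Profitability E/h (kJ/s): beetle larvae = 7.2/18 = 0.4, spiders = 8.3/16 = 0.519, large caterpillars = 10/15 = 0.667.
Ranked: large caterpillars > spiders > beetle larvae.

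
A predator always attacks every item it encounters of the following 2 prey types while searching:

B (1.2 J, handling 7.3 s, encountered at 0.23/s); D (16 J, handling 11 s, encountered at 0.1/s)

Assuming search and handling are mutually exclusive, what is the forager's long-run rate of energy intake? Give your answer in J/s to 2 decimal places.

R = (0.23×1.2 + 0.1×16) / (1 + 0.23×7.3 + 0.1×11) = 1.876/3.779 = 0.4964 J/s.

0.50 J/s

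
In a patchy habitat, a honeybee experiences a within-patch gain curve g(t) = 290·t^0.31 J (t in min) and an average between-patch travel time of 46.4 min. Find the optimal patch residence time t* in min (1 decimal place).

By the marginal value theorem, leave when the instantaneous gain rate g'(t) equals the habitat-wide average g(t)/(T + t).
g'(t) = 0.31·290·t^-0.69. Setting 0.31·290·t^-0.69 = 290·t^0.31/(46.4+t) gives 0.31(46.4+t) = t, so 0.69·t = 0.31×46.4.
t* = 0.31×46.4/0.69 = 20.85 min.

20.8 min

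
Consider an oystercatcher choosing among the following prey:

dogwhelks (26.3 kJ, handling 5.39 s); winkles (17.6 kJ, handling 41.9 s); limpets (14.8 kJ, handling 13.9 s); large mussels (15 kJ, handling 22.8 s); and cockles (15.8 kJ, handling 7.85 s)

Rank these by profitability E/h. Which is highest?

dogwhelks

In descending order of E/h:
dogwhelks: 26.3/5.39 = 4.88 kJ/s
cockles: 15.8/7.85 = 2.01 kJ/s
limpets: 14.8/13.9 = 1.06 kJ/s
large mussels: 15/22.8 = 0.658 kJ/s
winkles: 17.6/41.9 = 0.42 kJ/s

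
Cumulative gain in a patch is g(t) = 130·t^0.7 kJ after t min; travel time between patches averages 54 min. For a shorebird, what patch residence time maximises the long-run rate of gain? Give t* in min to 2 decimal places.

By the marginal value theorem, leave when the instantaneous gain rate g'(t) equals the habitat-wide average g(t)/(T + t).
g'(t) = 0.7·130·t^-0.3. Setting 0.7·130·t^-0.3 = 130·t^0.7/(54+t) gives 0.7(54+t) = t, so 0.30·t = 0.7×54.
t* = 0.7×54/0.30 = 126 min.

126.00 min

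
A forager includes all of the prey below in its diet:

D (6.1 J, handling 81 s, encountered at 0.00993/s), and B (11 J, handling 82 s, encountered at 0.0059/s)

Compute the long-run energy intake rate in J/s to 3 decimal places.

0.055 J/s

Energy encountered per unit search time: 0.00993×6.1 + 0.0059×11 = 0.1255 J/s.
Handling time per unit search time: 0.00993×81 + 0.0059×82 = 1.288.
Rate = 0.1255/(1 + 1.288) = 0.05484 J/s.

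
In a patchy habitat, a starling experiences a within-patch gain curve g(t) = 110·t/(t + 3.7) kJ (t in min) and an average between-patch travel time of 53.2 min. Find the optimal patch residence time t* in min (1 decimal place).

Maximise g(t)/(T+t): set derivative to zero → g'(t)(T+t) = g(t).
g'(t) = 110·3.7/(t + 3.7)². Setting 110·3.7/(t+3.7)² = 110t/[(t+3.7)(53.2+t)] gives 3.7(53.2+t) = t(t+3.7), so t² = 3.7×53.2 = 196.8.
t* = √196.8 = 14.03 min.

14.0 min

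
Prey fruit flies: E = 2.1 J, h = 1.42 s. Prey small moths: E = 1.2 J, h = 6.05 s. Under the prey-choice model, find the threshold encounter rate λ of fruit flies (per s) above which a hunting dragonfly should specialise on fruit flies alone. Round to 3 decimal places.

At the threshold, the rate on fruit flies alone equals the profitability of small moths: λ·2.1/(1 + λ·1.42) = 1.2/6.05 = 0.1983.
Rearranging, λ(2.1 − 0.1983×1.42) = 0.1983, so λ = 0.1983/1.818 = 0.1091 per s.

0.109 per s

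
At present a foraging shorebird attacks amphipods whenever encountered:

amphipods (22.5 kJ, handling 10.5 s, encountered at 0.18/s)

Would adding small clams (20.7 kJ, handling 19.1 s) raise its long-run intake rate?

No

Intake rate on the current diet: R = (0.18×22.5) / (1 + 0.18×10.5) = 4.05/2.89 = 1.401 kJ/s.
Profitability of small clams: 20.7/19.1 = 1.084 kJ/s.
Since 1.084 < R, time spent handling small clams is better spent searching.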